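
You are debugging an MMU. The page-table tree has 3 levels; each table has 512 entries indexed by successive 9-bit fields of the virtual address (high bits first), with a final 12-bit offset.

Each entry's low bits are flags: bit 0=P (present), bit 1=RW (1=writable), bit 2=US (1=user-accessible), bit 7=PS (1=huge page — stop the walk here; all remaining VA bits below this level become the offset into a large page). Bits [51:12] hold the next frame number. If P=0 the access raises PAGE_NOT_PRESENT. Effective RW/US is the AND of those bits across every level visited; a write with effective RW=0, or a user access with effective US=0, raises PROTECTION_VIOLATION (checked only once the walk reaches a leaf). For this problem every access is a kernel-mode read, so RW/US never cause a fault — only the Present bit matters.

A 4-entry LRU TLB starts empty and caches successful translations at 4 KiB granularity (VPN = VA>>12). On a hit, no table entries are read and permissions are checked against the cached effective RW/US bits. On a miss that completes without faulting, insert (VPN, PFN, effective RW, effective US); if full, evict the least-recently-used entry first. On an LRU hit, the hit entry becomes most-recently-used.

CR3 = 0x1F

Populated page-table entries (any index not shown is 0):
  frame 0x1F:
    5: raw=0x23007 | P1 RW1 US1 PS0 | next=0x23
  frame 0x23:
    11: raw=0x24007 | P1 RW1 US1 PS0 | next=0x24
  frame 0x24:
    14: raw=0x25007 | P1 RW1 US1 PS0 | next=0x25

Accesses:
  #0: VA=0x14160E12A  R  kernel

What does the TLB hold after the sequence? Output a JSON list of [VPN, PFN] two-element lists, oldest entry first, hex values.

Per-access translation:
#0 VA=0x14160E12A (r,kernel):
  L0 @0x1F[5] → 0x23007  P=1,RW=1,US=1,PS=0
  L1 @0x23[11] → 0x24007  P=1,RW=1,US=1,PS=0
  L2 @0x24[14] → 0x25007  P=1,RW=1,US=1,PS=0
  → PA=0x2512A  (3 entries read)

TLB: [["0x14160E", "0x25"]]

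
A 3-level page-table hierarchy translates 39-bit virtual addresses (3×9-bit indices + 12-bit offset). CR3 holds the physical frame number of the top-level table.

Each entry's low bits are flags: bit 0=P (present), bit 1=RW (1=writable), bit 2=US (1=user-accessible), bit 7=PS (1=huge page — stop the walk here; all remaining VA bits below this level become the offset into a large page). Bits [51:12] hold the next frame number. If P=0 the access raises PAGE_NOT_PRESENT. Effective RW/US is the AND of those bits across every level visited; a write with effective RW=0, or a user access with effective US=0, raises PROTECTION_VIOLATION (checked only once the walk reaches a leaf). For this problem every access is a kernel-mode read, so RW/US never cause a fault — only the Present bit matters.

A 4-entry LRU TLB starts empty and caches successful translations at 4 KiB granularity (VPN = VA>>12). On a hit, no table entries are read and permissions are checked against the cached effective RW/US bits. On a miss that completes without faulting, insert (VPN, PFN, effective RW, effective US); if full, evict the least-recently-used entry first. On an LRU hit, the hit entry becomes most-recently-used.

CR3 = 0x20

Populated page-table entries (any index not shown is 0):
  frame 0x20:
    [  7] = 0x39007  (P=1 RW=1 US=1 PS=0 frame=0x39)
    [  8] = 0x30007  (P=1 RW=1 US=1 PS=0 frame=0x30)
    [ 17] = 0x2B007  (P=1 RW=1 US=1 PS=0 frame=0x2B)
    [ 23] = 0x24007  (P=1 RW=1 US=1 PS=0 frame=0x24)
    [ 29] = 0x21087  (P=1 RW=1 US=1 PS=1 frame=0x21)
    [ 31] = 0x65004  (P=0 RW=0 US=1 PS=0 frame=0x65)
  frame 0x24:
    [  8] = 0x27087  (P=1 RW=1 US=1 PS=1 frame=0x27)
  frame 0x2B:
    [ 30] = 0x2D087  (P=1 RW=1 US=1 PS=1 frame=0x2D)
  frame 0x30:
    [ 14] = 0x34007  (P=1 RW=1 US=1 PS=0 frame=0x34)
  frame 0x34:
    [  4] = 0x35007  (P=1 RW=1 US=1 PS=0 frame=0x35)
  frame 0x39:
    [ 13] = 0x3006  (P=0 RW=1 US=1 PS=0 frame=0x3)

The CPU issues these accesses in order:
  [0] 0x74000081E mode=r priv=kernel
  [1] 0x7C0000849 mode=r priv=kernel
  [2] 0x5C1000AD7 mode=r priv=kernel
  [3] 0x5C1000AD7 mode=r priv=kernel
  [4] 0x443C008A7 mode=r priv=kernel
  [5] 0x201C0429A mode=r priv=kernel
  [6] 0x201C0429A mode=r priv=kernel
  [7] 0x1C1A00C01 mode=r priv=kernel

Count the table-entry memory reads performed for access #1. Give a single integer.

Trace:
#0 VA=0x74000081E (r,kernel):
  L0 @0x20[29] → 0x21087  P=1,RW=1,US=1,PS=1
  ✓ 0x2181E (huge @L0)  — 1 lookups
#1 VA=0x7C0000849 (r,kernel):
  L0 @0x20[31] → 0x65004  P=0,RW=0,US=1,PS=0
  ⇒ fault: PAGE_NOT_PRESENT  — 1 lookups
#2 VA=0x5C1000AD7 (r,kernel):
  L0 @0x20[23] → 0x24007  P=1,RW=1,US=1,PS=0
  L1 @0x24[8] → 0x27087  P=1,RW=1,US=1,PS=1
  ✓ 0x27AD7 (huge @L1)  — 2 lookups
#3 VA=0x5C1000AD7 (r,kernel):
  TLB hit vpn=0x5C1000 → PA=0x27AD7
#4 VA=0x443C008A7 (r,kernel):
  L0 @0x20[17] → 0x2B007  P=1,RW=1,US=1,PS=0
  L1 @0x2B[30] → 0x2D087  P=1,RW=1,US=1,PS=1
  ✓ 0x2D8A7 (huge @L1)  — 2 lookups
#5 VA=0x201C0429A (r,kernel):
  L0 @0x20[8] → 0x30007  P=1,RW=1,US=1,PS=0
  L1 @0x30[14] → 0x34007  P=1,RW=1,US=1,PS=0
  L2 @0x34[4] → 0x35007  P=1,RW=1,US=1,PS=0
  ✓ 0x3529A  — 3 lookups
#6 VA=0x201C0429A (r,kernel):
  TLB hit vpn=0x201C04 → PA=0x3529A
#7 VA=0x1C1A00C01 (r,kernel):
  L0 @0x20[7] → 0x39007  P=1,RW=1,US=1,PS=0
  L1 @0x39[13] → 0x3006  P=0,RW=1,US=1,PS=0
  ⇒ fault: PAGE_NOT_PRESENT  — 2 lookups

Entries read for #1: 1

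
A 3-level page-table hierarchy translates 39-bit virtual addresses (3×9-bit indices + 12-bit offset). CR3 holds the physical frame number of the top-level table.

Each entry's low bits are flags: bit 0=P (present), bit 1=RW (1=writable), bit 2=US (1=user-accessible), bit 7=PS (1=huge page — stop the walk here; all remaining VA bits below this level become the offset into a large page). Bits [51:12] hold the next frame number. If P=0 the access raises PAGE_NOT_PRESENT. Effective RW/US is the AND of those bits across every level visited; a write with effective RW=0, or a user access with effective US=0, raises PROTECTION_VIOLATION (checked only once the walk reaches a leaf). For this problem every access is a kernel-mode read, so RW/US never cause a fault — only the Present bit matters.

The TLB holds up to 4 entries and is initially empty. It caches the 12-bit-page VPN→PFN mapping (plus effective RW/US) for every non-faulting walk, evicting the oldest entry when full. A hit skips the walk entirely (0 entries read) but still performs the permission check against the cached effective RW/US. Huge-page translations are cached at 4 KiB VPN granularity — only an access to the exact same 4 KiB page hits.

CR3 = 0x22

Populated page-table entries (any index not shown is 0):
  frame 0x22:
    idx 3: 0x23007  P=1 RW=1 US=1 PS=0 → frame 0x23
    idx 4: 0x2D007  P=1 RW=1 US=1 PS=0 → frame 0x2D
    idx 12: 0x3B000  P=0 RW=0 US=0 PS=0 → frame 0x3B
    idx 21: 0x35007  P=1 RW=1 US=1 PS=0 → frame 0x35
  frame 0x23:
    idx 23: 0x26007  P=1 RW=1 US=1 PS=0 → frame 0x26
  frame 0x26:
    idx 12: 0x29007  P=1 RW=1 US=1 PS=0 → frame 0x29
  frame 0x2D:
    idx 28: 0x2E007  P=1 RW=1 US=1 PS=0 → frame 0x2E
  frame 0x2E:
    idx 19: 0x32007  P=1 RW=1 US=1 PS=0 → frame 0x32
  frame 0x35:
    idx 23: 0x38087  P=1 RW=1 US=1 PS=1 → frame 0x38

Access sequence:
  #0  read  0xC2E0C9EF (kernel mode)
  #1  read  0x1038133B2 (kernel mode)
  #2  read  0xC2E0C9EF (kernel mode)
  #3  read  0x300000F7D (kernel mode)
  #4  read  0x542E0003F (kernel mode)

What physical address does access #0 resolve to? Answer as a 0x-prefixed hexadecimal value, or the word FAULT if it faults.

Walk each access:
#0 VA=0xC2E0C9EF (r,kernel):
  L0 @0x22[3] → 0x23007  P=1,RW=1,US=1,PS=0
  L1 @0x23[23] → 0x26007  P=1,RW=1,US=1,PS=0
  L2 @0x26[12] → 0x29007  P=1,RW=1,US=1,PS=0
  ✓ 0x299EF  — 3 lookups
#1 VA=0x1038133B2 (r,kernel):
  L0 @0x22[4] → 0x2D007  P=1,RW=1,US=1,PS=0
  L1 @0x2D[28] → 0x2E007  P=1,RW=1,US=1,PS=0
  L2 @0x2E[19] → 0x32007  P=1,RW=1,US=1,PS=0
  ✓ 0x323B2  — 3 lookups
#2 VA=0xC2E0C9EF (r,kernel):
  TLB hit vpn=0xC2E0C → PA=0x299EF
#3 VA=0x300000F7D (r,kernel):
  L0 @0x22[12] → 0x3B000  P=0,RW=0,US=0,PS=0
  → PAGE_NOT_PRESENT  (1 entries read)
#4 VA=0x542E0003F (r,kernel):
  L0 @0x22[21] → 0x35007  P=1,RW=1,US=1,PS=0
  L1 @0x35[23] → 0x38087  P=1,RW=1,US=1,PS=1
  ✓ 0x3803F (huge @L1)  — 2 lookups

Access #0 PA: 0x299EF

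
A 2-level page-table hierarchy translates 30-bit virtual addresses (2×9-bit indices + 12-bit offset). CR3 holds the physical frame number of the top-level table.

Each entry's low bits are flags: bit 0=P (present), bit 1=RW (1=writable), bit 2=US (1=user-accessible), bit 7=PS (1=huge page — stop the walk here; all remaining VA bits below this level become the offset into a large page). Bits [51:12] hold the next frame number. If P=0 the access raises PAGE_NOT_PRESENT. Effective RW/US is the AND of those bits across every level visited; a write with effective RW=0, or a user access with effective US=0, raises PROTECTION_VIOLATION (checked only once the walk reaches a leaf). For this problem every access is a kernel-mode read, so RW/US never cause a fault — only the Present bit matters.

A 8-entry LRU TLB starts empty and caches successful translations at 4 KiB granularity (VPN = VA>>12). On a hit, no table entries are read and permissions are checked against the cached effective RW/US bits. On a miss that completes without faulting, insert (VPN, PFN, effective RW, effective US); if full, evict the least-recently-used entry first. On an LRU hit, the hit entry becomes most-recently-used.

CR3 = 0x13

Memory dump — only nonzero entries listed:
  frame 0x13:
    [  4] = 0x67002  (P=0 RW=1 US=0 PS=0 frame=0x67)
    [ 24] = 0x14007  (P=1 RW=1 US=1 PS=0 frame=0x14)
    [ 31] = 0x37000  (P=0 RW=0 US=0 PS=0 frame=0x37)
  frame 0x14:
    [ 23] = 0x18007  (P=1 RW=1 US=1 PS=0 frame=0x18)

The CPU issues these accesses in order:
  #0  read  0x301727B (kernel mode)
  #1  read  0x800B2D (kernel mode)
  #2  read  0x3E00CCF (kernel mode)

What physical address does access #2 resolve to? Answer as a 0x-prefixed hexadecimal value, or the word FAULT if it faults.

Trace:
#0 VA=0x301727B (r,kernel):
  [0] read 0x13 idx=24: raw=0x14007 flags P=1 W=1 U=1 S=0
  [1] read 0x14 idx=23: raw=0x18007 flags P=1 W=1 U=1 S=0
  ✓ 0x1827B  — 2 lookups
#1 VA=0x800B2D (r,kernel):
  [0] read 0x13 idx=4: raw=0x67002 flags P=0 W=1 U=0 S=0
  → PAGE_NOT_PRESENT  (1 entries read)
#2 VA=0x3E00CCF (r,kernel):
  [0] read 0x13 idx=31: raw=0x37000 flags P=0 W=0 U=0 S=0
  → PAGE_NOT_PRESENT  (1 entries read)

Access #2 PA: FAULT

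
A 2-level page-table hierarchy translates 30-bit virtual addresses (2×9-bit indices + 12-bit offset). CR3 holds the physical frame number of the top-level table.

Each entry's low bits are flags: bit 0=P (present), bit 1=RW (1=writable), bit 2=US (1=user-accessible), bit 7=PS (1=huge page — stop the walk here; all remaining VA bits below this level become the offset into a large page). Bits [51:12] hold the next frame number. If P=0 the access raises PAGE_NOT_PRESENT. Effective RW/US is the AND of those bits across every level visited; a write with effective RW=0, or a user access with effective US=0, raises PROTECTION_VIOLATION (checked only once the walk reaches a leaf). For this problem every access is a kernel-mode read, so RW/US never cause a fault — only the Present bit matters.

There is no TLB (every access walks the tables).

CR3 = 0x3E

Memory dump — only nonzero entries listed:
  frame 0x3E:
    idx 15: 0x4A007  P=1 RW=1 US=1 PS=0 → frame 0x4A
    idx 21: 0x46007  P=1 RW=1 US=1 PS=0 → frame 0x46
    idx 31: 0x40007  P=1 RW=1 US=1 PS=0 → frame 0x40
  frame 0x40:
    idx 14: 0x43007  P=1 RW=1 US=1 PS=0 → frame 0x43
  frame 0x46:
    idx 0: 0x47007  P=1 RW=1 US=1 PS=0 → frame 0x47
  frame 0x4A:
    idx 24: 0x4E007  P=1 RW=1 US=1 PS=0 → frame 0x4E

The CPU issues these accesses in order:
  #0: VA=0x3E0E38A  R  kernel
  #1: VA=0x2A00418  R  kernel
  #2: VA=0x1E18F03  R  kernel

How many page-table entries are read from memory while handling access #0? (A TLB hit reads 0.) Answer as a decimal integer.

Trace:
#0 VA=0x3E0E38A (r,kernel):
  L0 @0x3E[31] → 0x40007  P=1,RW=1,US=1,PS=0
  L1 @0x40[14] → 0x43007  P=1,RW=1,US=1,PS=0
  ⇒ phys 0x4338A  [2 reads]
#1 VA=0x2A00418 (r,kernel):
  L0 @0x3E[21] → 0x46007  P=1,RW=1,US=1,PS=0
  L1 @0x46[0] → 0x47007  P=1,RW=1,US=1,PS=0
  ⇒ phys 0x47418  [2 reads]
#2 VA=0x1E18F03 (r,kernel):
  L0 @0x3E[15] → 0x4A007  P=1,RW=1,US=1,PS=0
  L1 @0x4A[24] → 0x4E007  P=1,RW=1,US=1,PS=0
  ⇒ phys 0x4EF03  [2 reads]

Entries read for #0: 2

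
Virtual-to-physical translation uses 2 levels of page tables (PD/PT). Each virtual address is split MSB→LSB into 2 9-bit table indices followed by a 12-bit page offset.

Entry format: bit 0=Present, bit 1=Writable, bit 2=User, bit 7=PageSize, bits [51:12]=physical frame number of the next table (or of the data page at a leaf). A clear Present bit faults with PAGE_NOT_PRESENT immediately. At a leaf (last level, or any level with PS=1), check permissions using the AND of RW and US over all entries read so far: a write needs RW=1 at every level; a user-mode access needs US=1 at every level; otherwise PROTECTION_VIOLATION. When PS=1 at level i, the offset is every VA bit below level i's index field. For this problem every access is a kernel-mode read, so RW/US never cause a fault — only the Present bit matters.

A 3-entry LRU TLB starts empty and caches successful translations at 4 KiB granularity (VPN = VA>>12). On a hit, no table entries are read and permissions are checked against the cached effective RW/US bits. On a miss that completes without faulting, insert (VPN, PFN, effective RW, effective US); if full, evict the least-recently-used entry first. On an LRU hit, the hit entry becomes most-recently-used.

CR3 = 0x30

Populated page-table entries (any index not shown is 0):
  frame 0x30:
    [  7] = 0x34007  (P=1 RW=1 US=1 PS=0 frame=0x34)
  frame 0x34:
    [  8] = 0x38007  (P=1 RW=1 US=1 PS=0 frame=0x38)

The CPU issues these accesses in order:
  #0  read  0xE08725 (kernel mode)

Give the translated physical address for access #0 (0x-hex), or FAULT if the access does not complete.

Per-access translation:
#0 VA=0xE08725 (r,kernel):
  L0: frame=0x30 idx=7 entry=0x34007 [P=1 RW=1 US=1 PS=0]
  L1: frame=0x34 idx=8 entry=0x38007 [P=1 RW=1 US=1 PS=0]
  ⇒ phys 0x38725  [2 reads]

Access #0 PA: 0x38725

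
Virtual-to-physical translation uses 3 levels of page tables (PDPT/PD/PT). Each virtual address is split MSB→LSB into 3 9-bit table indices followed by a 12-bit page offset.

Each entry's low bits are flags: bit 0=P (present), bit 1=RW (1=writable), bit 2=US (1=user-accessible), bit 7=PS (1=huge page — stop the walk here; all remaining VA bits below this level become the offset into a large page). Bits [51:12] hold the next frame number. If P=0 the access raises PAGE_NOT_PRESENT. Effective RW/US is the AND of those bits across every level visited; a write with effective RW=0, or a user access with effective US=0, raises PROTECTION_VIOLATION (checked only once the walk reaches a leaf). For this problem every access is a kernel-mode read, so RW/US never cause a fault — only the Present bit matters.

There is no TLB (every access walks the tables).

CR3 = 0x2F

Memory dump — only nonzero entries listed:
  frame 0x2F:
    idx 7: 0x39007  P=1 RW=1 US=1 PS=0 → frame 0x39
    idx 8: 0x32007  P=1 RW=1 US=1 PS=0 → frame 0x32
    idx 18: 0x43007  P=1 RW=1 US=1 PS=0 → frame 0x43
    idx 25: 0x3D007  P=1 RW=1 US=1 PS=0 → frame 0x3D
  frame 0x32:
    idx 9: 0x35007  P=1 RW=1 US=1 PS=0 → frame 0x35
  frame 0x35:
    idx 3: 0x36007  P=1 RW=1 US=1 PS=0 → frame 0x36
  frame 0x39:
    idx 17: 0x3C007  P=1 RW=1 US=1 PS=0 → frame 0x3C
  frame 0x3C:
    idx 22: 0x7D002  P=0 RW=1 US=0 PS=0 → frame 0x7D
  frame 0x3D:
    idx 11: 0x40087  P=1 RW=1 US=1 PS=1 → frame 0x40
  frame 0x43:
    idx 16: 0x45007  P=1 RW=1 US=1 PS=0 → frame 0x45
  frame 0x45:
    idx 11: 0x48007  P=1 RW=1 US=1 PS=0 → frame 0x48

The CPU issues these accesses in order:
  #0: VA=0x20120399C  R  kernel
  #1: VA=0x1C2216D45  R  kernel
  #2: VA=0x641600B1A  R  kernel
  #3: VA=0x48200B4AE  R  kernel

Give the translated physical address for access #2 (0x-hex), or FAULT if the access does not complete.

Trace:
#0 VA=0x20120399C (r,kernel):
  [0] read 0x2F idx=8: raw=0x32007 flags P=1 W=1 U=1 S=0
  [1] read 0x32 idx=9: raw=0x35007 flags P=1 W=1 U=1 S=0
  [2] read 0x35 idx=3: raw=0x36007 flags P=1 W=1 U=1 S=0
  ⇒ phys 0x3699C  [3 reads]
#1 VA=0x1C2216D45 (r,kernel):
  [0] read 0x2F idx=7: raw=0x39007 flags P=1 W=1 U=1 S=0
  [1] read 0x39 idx=17: raw=0x3C007 flags P=1 W=1 U=1 S=0
  [2] read 0x3C idx=22: raw=0x7D002 flags P=0 W=1 U=0 S=0
  ⇒ fault: PAGE_NOT_PRESENT  — 3 lookups
#2 VA=0x641600B1A (r,kernel):
  [0] read 0x2F idx=25: raw=0x3D007 flags P=1 W=1 U=1 S=0
  [1] read 0x3D idx=11: raw=0x40087 flags P=1 W=1 U=1 S=1
  ⇒ phys 0x40B1A (huge @L1)  [2 reads]
#3 VA=0x48200B4AE (r,kernel):
  [0] read 0x2F idx=18: raw=0x43007 flags P=1 W=1 U=1 S=0
  [1] read 0x43 idx=16: raw=0x45007 flags P=1 W=1 U=1 S=0
  [2] read 0x45 idx=11: raw=0x48007 flags P=1 W=1 U=1 S=0
  ⇒ phys 0x484AE  [3 reads]

Access #2 PA: 0x40B1A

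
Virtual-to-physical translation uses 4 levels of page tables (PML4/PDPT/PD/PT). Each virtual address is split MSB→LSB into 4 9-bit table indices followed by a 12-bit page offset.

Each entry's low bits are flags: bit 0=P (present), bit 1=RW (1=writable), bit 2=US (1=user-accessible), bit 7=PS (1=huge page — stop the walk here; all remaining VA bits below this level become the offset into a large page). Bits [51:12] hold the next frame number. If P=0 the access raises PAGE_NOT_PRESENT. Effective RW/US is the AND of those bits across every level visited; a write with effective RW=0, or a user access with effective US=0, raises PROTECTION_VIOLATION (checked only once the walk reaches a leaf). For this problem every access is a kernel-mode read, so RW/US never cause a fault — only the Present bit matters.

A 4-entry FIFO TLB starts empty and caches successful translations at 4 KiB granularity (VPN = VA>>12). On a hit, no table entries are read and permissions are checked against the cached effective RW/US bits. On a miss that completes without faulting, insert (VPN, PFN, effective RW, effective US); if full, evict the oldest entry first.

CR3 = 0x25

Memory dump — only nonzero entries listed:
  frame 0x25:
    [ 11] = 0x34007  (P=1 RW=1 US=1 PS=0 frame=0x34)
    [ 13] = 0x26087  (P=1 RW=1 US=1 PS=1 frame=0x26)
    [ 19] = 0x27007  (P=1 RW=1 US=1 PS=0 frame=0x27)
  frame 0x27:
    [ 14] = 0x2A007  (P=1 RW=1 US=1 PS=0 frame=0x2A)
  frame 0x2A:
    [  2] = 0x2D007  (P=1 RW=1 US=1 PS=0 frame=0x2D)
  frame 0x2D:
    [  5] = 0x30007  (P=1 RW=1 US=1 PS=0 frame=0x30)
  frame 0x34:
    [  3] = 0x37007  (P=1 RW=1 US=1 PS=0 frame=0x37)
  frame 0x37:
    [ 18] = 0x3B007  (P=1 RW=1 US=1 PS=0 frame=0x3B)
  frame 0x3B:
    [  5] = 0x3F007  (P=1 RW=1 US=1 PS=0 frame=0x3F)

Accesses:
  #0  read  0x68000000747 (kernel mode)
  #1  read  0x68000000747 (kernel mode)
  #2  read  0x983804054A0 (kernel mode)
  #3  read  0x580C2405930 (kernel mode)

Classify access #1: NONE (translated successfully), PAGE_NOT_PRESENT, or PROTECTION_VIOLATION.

Per-access translation:
#0 VA=0x68000000747 (r,kernel):
  L0: frame=0x25 idx=13 entry=0x26087 [P=1 RW=1 US=1 PS=1]
  ✓ 0x26747 (huge @L0)  — 1 lookups
#1 VA=0x68000000747 (r,kernel):
  TLB hit vpn=0x68000000 → PA=0x26747
#2 VA=0x983804054A0 (r,kernel):
  L0: frame=0x25 idx=19 entry=0x27007 [P=1 RW=1 US=1 PS=0]
  L1: frame=0x27 idx=14 entry=0x2A007 [P=1 RW=1 US=1 PS=0]
  L2: frame=0x2A idx=2 entry=0x2D007 [P=1 RW=1 US=1 PS=0]
  L3: frame=0x2D idx=5 entry=0x30007 [P=1 RW=1 US=1 PS=0]
  ✓ 0x304A0  — 4 lookups
#3 VA=0x580C2405930 (r,kernel):
  L0: frame=0x25 idx=11 entry=0x34007 [P=1 RW=1 US=1 PS=0]
  L1: frame=0x34 idx=3 entry=0x37007 [P=1 RW=1 US=1 PS=0]
  L2: frame=0x37 idx=18 entry=0x3B007 [P=1 RW=1 US=1 PS=0]
  L3: frame=0x3B idx=5 entry=0x3F007 [P=1 RW=1 US=1 PS=0]
  ✓ 0x3F930  — 4 lookups

Access #1 fault: NONE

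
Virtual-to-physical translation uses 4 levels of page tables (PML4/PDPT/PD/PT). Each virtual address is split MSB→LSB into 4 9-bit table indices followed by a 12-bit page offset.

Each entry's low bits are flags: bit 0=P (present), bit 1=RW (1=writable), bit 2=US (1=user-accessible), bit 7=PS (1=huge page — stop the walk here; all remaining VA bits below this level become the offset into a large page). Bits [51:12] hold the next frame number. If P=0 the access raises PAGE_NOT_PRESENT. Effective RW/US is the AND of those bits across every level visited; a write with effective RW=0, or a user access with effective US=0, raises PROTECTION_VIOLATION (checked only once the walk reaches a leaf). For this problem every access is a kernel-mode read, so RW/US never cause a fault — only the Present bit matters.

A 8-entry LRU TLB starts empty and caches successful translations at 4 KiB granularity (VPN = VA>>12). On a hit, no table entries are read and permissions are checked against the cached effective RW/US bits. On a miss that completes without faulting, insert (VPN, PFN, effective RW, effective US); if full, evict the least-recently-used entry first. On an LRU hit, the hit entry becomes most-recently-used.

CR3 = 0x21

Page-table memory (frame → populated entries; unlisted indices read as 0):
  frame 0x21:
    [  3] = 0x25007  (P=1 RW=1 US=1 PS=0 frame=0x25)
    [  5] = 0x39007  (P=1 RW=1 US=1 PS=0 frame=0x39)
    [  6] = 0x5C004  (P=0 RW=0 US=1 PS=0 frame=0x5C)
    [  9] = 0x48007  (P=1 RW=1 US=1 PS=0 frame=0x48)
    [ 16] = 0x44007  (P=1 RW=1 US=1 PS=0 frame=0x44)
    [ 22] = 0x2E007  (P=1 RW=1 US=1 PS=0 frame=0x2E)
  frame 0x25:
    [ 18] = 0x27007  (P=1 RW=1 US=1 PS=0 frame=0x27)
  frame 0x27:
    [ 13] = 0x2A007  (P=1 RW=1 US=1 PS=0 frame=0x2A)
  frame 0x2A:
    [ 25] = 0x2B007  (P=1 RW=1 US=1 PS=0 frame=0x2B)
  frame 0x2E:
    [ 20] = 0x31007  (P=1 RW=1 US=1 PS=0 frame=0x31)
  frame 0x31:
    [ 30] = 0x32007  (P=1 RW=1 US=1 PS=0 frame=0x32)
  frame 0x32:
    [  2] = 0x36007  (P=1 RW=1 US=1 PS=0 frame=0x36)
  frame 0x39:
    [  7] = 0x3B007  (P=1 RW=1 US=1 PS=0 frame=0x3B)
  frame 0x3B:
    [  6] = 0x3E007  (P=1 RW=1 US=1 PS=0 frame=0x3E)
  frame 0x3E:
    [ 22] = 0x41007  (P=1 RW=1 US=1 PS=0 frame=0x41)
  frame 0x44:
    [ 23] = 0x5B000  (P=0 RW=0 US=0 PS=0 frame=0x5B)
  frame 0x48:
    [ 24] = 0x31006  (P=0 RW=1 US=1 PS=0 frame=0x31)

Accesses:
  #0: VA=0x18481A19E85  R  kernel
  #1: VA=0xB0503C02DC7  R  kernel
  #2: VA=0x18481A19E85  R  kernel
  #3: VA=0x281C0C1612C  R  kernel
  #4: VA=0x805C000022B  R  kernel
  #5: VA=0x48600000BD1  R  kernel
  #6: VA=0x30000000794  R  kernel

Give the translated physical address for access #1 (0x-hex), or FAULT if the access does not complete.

Walk each access:
#0 VA=0x18481A19E85 (r,kernel):
  L0: frame=0x21 idx=3 entry=0x25007 [P=1 RW=1 US=1 PS=0]
  L1: frame=0x25 idx=18 entry=0x27007 [P=1 RW=1 US=1 PS=0]
  L2: frame=0x27 idx=13 entry=0x2A007 [P=1 RW=1 US=1 PS=0]
  L3: frame=0x2A idx=25 entry=0x2B007 [P=1 RW=1 US=1 PS=0]
  ✓ 0x2BE85  — 4 lookups
#1 VA=0xB0503C02DC7 (r,kernel):
  L0: frame=0x21 idx=22 entry=0x2E007 [P=1 RW=1 US=1 PS=0]
  L1: frame=0x2E idx=20 entry=0x31007 [P=1 RW=1 US=1 PS=0]
  L2: frame=0x31 idx=30 entry=0x32007 [P=1 RW=1 US=1 PS=0]
  L3: frame=0x32 idx=2 entry=0x36007 [P=1 RW=1 US=1 PS=0]
  ✓ 0x36DC7  — 4 lookups
#2 VA=0x18481A19E85 (r,kernel):
  TLB hit vpn=0x18481A19 → PA=0x2BE85
#3 VA=0x281C0C1612C (r,kernel):
  L0: frame=0x21 idx=5 entry=0x39007 [P=1 RW=1 US=1 PS=0]
  L1: frame=0x39 idx=7 entry=0x3B007 [P=1 RW=1 US=1 PS=0]
  L2: frame=0x3B idx=6 entry=0x3E007 [P=1 RW=1 US=1 PS=0]
  L3: frame=0x3E idx=22 entry=0x41007 [P=1 RW=1 US=1 PS=0]
  ✓ 0x4112C  — 4 lookups
#4 VA=0x805C000022B (r,kernel):
  L0: frame=0x21 idx=16 entry=0x44007 [P=1 RW=1 US=1 PS=0]
  L1: frame=0x44 idx=23 entry=0x5B000 [P=0 RW=0 US=0 PS=0]
  ✗ PAGE_NOT_PRESENT  [2 reads]
#5 VA=0x48600000BD1 (r,kernel):
  L0: frame=0x21 idx=9 entry=0x48007 [P=1 RW=1 US=1 PS=0]
  L1: frame=0x48 idx=24 entry=0x31006 [P=0 RW=1 US=1 PS=0]
  ✗ PAGE_NOT_PRESENT  [2 reads]
#6 VA=0x30000000794 (r,kernel):
  L0: frame=0x21 idx=6 entry=0x5C004 [P=0 RW=0 US=1 PS=0]
  ✗ PAGE_NOT_PRESENT  [1 reads]

Access #1 PA: 0x36DC7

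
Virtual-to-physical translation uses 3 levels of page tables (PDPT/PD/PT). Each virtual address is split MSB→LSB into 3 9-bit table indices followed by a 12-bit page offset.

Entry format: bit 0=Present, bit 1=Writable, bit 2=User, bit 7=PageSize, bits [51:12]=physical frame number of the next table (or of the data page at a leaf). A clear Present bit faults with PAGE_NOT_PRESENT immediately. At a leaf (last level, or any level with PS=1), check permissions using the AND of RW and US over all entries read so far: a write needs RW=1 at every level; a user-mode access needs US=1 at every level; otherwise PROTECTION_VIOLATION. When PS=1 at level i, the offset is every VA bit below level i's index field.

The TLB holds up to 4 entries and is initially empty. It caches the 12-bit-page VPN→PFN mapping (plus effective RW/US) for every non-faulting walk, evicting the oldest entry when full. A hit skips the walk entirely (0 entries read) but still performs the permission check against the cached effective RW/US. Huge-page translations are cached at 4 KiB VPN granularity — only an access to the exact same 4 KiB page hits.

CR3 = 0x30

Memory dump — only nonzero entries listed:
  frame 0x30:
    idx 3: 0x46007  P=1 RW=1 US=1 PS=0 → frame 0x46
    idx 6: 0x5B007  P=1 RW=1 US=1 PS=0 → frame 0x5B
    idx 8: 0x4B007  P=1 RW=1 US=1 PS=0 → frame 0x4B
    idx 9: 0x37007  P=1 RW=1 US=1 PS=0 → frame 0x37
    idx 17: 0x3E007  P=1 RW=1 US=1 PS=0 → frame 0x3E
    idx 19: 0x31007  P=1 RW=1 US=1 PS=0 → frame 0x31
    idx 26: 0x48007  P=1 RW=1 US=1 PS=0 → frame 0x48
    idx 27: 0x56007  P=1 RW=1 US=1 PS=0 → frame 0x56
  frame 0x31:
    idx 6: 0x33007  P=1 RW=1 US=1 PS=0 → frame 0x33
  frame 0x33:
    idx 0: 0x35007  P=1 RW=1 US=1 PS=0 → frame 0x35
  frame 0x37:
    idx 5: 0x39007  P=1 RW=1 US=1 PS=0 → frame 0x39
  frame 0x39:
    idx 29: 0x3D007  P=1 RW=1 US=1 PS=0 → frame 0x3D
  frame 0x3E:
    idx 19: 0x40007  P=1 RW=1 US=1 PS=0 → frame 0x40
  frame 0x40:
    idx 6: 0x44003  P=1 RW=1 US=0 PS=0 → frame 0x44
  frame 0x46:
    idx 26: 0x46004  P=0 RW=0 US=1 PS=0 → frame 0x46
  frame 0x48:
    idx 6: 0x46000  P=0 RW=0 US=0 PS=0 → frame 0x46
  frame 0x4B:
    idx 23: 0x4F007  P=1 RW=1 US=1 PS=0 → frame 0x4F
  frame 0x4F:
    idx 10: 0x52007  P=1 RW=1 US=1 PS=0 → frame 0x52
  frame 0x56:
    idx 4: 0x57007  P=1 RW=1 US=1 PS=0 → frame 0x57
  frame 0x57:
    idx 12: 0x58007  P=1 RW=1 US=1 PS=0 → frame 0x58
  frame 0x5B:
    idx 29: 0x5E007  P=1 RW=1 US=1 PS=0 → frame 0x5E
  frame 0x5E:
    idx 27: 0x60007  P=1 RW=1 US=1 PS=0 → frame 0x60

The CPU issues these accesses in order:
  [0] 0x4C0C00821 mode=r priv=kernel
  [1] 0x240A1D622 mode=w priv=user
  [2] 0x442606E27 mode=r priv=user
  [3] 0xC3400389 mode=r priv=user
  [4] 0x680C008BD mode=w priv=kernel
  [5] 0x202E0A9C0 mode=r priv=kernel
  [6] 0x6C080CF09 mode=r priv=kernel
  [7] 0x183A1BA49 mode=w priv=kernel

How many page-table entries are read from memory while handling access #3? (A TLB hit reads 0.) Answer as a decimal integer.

Trace:
#0 VA=0x4C0C00821 (r,kernel):
  L0 @0x30[19] → 0x31007  P=1,RW=1,US=1,PS=0
  L1 @0x31[6] → 0x33007  P=1,RW=1,US=1,PS=0
  L2 @0x33[0] → 0x35007  P=1,RW=1,US=1,PS=0
  ✓ 0x35821  — 3 lookups
#1 VA=0x240A1D622 (w,user):
  L0 @0x30[9] → 0x37007  P=1,RW=1,US=1,PS=0
  L1 @0x37[5] → 0x39007  P=1,RW=1,US=1,PS=0
  L2 @0x39[29] → 0x3D007  P=1,RW=1,US=1,PS=0
  ✓ 0x3D622  — 3 lookups
#2 VA=0x442606E27 (r,user):
  L0 @0x30[17] → 0x3E007  P=1,RW=1,US=1,PS=0
  L1 @0x3E[19] → 0x40007  P=1,RW=1,US=1,PS=0
  L2 @0x40[6] → 0x44003  P=1,RW=1,US=0,PS=0
  ⇒ fault: PROTECTION_VIOLATION  — 3 lookups
#3 VA=0xC3400389 (r,user):
  L0 @0x30[3] → 0x46007  P=1,RW=1,US=1,PS=0
  L1 @0x46[26] → 0x46004  P=0,RW=0,US=1,PS=0
  ⇒ fault: PAGE_NOT_PRESENT  — 2 lookups
#4 VA=0x680C008BD (w,kernel):
  L0 @0x30[26] → 0x48007  P=1,RW=1,US=1,PS=0
  L1 @0x48[6] → 0x46000  P=0,RW=0,US=0,PS=0
  ⇒ fault: PAGE_NOT_PRESENT  — 2 lookups
#5 VA=0x202E0A9C0 (r,kernel):
  L0 @0x30[8] → 0x4B007  P=1,RW=1,US=1,PS=0
  L1 @0x4B[23] → 0x4F007  P=1,RW=1,US=1,PS=0
  L2 @0x4F[10] → 0x52007  P=1,RW=1,US=1,PS=0
  ✓ 0x529C0  — 3 lookups
#6 VA=0x6C080CF09 (r,kernel):
  L0 @0x30[27] → 0x56007  P=1,RW=1,US=1,PS=0
  L1 @0x56[4] → 0x57007  P=1,RW=1,US=1,PS=0
  L2 @0x57[12] → 0x58007  P=1,RW=1,US=1,PS=0
  ✓ 0x58F09  — 3 lookups
#7 VA=0x183A1BA49 (w,kernel):
  L0 @0x30[6] → 0x5B007  P=1,RW=1,US=1,PS=0
  L1 @0x5B[29] → 0x5E007  P=1,RW=1,US=1,PS=0
  L2 @0x5E[27] → 0x60007  P=1,RW=1,US=1,PS=0
  ✓ 0x60A49  — 3 lookups

Entries read for #3: 2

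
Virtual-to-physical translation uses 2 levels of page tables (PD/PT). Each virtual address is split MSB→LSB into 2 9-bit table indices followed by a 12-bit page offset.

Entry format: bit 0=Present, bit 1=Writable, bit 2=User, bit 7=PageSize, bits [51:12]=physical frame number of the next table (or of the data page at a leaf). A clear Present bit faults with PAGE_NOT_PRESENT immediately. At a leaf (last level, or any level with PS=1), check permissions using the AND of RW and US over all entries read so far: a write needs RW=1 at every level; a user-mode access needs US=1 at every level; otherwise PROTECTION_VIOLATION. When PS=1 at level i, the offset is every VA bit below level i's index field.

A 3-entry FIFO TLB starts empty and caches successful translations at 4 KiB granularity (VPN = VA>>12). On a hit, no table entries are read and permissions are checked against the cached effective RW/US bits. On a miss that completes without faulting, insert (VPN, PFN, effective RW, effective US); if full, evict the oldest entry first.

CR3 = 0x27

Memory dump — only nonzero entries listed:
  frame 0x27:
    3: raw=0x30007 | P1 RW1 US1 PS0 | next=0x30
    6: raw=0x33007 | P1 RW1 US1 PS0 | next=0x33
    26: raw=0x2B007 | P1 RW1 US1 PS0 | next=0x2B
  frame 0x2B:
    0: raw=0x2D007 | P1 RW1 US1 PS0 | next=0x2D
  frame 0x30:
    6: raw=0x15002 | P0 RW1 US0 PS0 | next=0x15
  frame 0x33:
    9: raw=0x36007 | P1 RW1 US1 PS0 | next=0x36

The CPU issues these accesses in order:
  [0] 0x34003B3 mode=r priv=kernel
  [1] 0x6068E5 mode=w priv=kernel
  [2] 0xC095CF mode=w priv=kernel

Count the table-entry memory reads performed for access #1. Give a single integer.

Walk each access:
#0 VA=0x34003B3 (r,kernel):
  L0 @0x27[26] → 0x2B007  P=1,RW=1,US=1,PS=0
  L1 @0x2B[0] → 0x2D007  P=1,RW=1,US=1,PS=0
  ✓ 0x2D3B3  — 2 lookups
#1 VA=0x6068E5 (w,kernel):
  L0 @0x27[3] → 0x30007  P=1,RW=1,US=1,PS=0
  L1 @0x30[6] → 0x15002  P=0,RW=1,US=0,PS=0
  ⇒ fault: PAGE_NOT_PRESENT  — 2 lookups
#2 VA=0xC095CF (w,kernel):
  L0 @0x27[6] → 0x33007  P=1,RW=1,US=1,PS=0
  L1 @0x33[9] → 0x36007  P=1,RW=1,US=1,PS=0
  ✓ 0x365CF  — 2 lookups

Entries read for #1: 2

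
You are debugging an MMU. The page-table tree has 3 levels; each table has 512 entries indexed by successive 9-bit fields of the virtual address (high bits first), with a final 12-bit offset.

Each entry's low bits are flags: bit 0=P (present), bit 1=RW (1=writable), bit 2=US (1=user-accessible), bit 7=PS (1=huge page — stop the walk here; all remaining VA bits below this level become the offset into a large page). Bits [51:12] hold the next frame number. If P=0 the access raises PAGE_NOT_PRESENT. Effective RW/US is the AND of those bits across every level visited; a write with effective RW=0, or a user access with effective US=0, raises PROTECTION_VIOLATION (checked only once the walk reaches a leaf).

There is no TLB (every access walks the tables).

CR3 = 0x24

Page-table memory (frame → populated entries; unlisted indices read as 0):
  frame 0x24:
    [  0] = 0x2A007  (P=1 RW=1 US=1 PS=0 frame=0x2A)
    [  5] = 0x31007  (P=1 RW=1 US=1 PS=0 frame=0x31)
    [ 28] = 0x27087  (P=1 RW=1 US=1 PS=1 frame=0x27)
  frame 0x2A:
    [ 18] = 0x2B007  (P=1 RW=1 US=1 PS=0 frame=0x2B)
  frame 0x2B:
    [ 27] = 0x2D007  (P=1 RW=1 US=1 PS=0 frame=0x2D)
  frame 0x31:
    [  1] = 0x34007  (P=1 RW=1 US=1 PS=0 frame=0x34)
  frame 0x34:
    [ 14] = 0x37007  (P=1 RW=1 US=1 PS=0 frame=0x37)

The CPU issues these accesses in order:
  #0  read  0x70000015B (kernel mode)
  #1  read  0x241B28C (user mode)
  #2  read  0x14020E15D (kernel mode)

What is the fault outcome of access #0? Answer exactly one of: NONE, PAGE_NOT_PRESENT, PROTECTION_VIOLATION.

Walk each access:
#0 VA=0x70000015B (r,kernel):
  lvl0: tbl 0x24, slot 28 ⇒ 0x27087 (P1/RW1/US1/PS1)
  ⇒ phys 0x2715B (huge @L0)  [1 reads]
#1 VA=0x241B28C (r,user):
  lvl0: tbl 0x24, slot 0 ⇒ 0x2A007 (P1/RW1/US1/PS0)
  lvl1: tbl 0x2A, slot 18 ⇒ 0x2B007 (P1/RW1/US1/PS0)
  lvl2: tbl 0x2B, slot 27 ⇒ 0x2D007 (P1/RW1/US1/PS0)
  ⇒ phys 0x2D28C  [3 reads]
#2 VA=0x14020E15D (r,kernel):
  lvl0: tbl 0x24, slot 5 ⇒ 0x31007 (P1/RW1/US1/PS0)
  lvl1: tbl 0x31, slot 1 ⇒ 0x34007 (P1/RW1/US1/PS0)
  lvl2: tbl 0x34, slot 14 ⇒ 0x37007 (P1/RW1/US1/PS0)
  ⇒ phys 0x3715D  [3 reads]

Access #0 fault: NONE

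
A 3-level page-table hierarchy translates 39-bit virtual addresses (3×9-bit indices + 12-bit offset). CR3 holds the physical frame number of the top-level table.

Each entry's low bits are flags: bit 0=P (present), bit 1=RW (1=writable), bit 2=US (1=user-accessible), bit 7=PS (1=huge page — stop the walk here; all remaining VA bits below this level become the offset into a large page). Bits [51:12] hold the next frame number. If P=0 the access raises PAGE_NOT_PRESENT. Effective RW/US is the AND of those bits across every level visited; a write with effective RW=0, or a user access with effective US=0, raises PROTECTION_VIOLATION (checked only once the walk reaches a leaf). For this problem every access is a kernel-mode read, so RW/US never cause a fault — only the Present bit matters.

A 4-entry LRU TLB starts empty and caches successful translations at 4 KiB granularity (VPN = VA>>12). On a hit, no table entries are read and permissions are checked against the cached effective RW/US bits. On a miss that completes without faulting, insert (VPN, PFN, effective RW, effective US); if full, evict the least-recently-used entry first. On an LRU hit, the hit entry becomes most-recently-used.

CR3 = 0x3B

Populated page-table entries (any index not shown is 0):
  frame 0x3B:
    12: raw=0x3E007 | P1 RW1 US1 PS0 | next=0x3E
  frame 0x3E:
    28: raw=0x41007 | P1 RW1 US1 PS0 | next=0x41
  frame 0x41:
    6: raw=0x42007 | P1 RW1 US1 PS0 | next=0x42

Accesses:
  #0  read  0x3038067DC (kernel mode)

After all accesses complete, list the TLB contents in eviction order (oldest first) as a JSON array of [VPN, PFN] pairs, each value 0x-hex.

Per-access translation:
#0 VA=0x3038067DC (r,kernel):
  [0] read 0x3B idx=12: raw=0x3E007 flags P=1 W=1 U=1 S=0
  [1] read 0x3E idx=28: raw=0x41007 flags P=1 W=1 U=1 S=0
  [2] read 0x41 idx=6: raw=0x42007 flags P=1 W=1 U=1 S=0
  ⇒ phys 0x427DC  [3 reads]

TLB: [["0x303806", "0x42"]]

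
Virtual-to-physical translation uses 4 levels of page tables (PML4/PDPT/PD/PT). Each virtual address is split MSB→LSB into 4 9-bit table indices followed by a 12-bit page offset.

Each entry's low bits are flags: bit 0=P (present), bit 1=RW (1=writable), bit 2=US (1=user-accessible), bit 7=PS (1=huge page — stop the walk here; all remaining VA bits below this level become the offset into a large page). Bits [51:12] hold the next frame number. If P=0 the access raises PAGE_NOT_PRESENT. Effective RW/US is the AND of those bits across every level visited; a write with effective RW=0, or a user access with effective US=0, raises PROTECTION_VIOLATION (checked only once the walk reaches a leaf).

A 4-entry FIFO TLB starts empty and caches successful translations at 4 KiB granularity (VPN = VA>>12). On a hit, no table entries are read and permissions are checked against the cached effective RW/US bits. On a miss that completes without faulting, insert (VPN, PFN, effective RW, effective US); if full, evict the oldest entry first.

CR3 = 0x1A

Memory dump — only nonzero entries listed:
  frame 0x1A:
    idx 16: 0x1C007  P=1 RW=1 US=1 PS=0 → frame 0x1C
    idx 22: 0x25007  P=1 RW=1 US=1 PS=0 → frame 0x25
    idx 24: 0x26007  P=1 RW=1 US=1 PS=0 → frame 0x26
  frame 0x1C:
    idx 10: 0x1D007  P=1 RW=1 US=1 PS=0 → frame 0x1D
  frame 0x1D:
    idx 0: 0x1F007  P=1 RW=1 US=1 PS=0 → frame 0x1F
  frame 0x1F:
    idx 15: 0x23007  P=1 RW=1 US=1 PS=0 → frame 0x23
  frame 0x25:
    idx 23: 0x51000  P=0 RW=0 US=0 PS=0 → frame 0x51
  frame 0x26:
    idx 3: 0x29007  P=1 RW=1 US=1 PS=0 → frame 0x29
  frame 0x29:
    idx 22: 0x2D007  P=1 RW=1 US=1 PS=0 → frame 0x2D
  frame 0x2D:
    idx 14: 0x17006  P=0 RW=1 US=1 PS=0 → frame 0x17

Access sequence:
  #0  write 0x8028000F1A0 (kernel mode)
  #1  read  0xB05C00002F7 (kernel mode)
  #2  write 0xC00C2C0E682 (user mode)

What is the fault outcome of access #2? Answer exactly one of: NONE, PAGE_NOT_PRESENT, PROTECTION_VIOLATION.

Trace:
#0 VA=0x8028000F1A0 (w,kernel):
  lvl0: tbl 0x1A, slot 16 ⇒ 0x1C007 (P1/RW1/US1/PS0)
  lvl1: tbl 0x1C, slot 10 ⇒ 0x1D007 (P1/RW1/US1/PS0)
  lvl2: tbl 0x1D, slot 0 ⇒ 0x1F007 (P1/RW1/US1/PS0)
  lvl3: tbl 0x1F, slot 15 ⇒ 0x23007 (P1/RW1/US1/PS0)
  ⇒ phys 0x231A0  [4 reads]
#1 VA=0xB05C00002F7 (r,kernel):
  lvl0: tbl 0x1A, slot 22 ⇒ 0x25007 (P1/RW1/US1/PS0)
  lvl1: tbl 0x25, slot 23 ⇒ 0x51000 (P0/RW0/US0/PS0)
  ✗ PAGE_NOT_PRESENT  [2 reads]
#2 VA=0xC00C2C0E682 (w,user):
  lvl0: tbl 0x1A, slot 24 ⇒ 0x26007 (P1/RW1/US1/PS0)
  lvl1: tbl 0x26, slot 3 ⇒ 0x29007 (P1/RW1/US1/PS0)
  lvl2: tbl 0x29, slot 22 ⇒ 0x2D007 (P1/RW1/US1/PS0)
  lvl3: tbl 0x2D, slot 14 ⇒ 0x17006 (P0/RW1/US1/PS0)
  ✗ PAGE_NOT_PRESENT  [4 reads]

Access #2 fault: PAGE_NOT_PRESENT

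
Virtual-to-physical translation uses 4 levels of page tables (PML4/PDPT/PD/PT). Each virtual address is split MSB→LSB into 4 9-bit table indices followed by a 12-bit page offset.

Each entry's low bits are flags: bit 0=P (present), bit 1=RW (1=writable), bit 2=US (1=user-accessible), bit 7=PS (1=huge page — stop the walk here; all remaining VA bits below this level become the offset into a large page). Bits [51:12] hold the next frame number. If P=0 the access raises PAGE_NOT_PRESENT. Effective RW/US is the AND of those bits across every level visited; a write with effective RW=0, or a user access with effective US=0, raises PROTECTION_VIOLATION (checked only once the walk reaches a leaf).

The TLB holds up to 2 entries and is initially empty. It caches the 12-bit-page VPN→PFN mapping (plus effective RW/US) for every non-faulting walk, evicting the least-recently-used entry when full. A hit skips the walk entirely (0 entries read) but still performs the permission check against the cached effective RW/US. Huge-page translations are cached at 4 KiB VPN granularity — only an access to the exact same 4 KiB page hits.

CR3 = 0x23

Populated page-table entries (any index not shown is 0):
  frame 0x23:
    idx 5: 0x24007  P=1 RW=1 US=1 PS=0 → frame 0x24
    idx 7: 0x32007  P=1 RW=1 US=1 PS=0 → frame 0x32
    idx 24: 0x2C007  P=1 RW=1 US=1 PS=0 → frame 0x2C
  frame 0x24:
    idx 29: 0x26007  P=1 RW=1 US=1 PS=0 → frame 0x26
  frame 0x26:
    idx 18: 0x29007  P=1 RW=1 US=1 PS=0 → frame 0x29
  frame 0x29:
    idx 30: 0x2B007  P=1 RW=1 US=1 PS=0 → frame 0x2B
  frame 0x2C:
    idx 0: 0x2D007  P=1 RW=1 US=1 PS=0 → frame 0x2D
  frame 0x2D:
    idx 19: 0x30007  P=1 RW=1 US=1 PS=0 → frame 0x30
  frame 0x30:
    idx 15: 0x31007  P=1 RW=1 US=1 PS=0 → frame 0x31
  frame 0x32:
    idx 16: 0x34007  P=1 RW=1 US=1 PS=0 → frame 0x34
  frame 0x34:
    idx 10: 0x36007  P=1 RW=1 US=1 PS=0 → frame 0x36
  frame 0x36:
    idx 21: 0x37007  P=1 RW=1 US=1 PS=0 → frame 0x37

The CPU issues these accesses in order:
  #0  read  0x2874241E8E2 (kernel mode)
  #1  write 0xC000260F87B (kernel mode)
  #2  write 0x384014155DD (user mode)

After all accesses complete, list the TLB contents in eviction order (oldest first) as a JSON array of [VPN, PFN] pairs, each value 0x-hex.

Walk each access:
#0 VA=0x2874241E8E2 (r,kernel):
  L0: frame=0x23 idx=5 entry=0x24007 [P=1 RW=1 US=1 PS=0]
  L1: frame=0x24 idx=29 entry=0x26007 [P=1 RW=1 US=1 PS=0]
  L2: frame=0x26 idx=18 entry=0x29007 [P=1 RW=1 US=1 PS=0]
  L3: frame=0x29 idx=30 entry=0x2B007 [P=1 RW=1 US=1 PS=0]
  → PA=0x2B8E2  (4 entries read)
#1 VA=0xC000260F87B (w,kernel):
  L0: frame=0x23 idx=24 entry=0x2C007 [P=1 RW=1 US=1 PS=0]
  L1: frame=0x2C idx=0 entry=0x2D007 [P=1 RW=1 US=1 PS=0]
  L2: frame=0x2D idx=19 entry=0x30007 [P=1 RW=1 US=1 PS=0]
  L3: frame=0x30 idx=15 entry=0x31007 [P=1 RW=1 US=1 PS=0]
  → PA=0x3187B  (4 entries read)
#2 VA=0x384014155DD (w,user):
  L0: frame=0x23 idx=7 entry=0x32007 [P=1 RW=1 US=1 PS=0]
  L1: frame=0x32 idx=16 entry=0x34007 [P=1 RW=1 US=1 PS=0]
  L2: frame=0x34 idx=10 entry=0x36007 [P=1 RW=1 US=1 PS=0]
  L3: frame=0x36 idx=21 entry=0x37007 [P=1 RW=1 US=1 PS=0]
  → PA=0x375DD  (4 entries read)

TLB: [["0xC000260F", "0x31"], ["0x38401415", "0x37"]]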